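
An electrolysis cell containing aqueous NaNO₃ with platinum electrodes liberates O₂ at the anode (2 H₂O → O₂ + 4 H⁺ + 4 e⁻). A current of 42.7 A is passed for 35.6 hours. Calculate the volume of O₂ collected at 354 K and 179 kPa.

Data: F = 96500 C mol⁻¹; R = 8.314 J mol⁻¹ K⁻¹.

233 L

Q = I·t = 42.70 A × 128160 s = 5472000 C.
n(e⁻) = Q/F = 5472000 / 96500 = 56.71 mol.
4 electrons are transferred per O₂ molecule, so n(O₂) = 56.71 / 4 = 14.18 mol.
V = nRT/P = (14.18 × 8.314 × 354) / (179 × 10³ Pa) = 0.233 m³ = 233 L.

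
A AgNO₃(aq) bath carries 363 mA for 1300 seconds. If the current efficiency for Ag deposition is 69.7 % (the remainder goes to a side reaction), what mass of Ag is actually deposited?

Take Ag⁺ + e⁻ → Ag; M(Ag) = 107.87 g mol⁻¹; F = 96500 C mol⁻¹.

Q = I·t = 0.3630 × 1300.0 = 471.9 C.
n(e⁻) = 471.9/96500 = 0.004890 mol; theoretically n(Ag) = 0.004890/1 = 0.004890 mol, m_theo = 0.5275 g.
At 69.7 % efficiency, m_actual = 0.697 × 0.5275 = 0.368 g.

0.368 g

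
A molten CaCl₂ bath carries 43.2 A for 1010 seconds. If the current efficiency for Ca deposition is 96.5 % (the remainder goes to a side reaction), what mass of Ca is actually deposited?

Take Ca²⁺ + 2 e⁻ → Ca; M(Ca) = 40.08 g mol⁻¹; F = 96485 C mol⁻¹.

8.75 g

Q = I·t = 43.20 × 1010.0 = 43630 C.
n(e⁻) = 43630/96485 = 0.4522 mol; theoretically n(Ca) = 0.4522/2 = 0.2261 mol, m_theo = 9.062 g.
At 96.5 % efficiency, m_actual = 0.965 × 9.062 = 8.75 g.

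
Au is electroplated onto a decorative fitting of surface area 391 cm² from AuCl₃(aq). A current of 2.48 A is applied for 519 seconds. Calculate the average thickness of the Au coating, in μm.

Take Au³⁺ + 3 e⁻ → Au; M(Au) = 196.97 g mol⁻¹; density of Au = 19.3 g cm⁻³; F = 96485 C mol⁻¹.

1.16 μm

Q = I·t = 2.480 × 519.00 = 1287 C; n(e⁻) = 0.01334 mol.
n(Au) = n(e⁻)/3 = 0.004447 mol, so m = 0.004447 × 196.97 = 0.8759 g.
Volume = m/ρ = 0.8759 / 19.3 = 0.04538 cm³.
Thickness = V/A = 0.04538 / 391 = 1.16 × 10⁻⁴ cm = 1.16 μm.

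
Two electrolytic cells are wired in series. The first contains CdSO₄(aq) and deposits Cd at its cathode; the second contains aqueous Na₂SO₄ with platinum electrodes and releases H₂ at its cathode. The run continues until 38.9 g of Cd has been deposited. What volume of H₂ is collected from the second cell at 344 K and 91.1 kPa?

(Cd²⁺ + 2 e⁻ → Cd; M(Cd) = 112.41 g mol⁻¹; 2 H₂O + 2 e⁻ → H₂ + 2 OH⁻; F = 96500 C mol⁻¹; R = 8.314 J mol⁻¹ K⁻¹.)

10.9 L

n(Cd) = 38.9 / 112.41 = 0.3461 mol, so n(e⁻) = 2 × 0.3461 = 0.6921 mol.
The cells are in series, so the same 0.6921 mol of electrons passes through the second cell.
2 H₂O + 2 e⁻ → H₂ + 2 OH⁻ — 2 mol e⁻ per mol H₂, so n(H₂) = 0.6921/2 = 0.3461 mol.
V = nRT/P = (0.3461 × 8.314 × 344) / (91.1 × 10³) = 0.0109 m³ = 10.9 L.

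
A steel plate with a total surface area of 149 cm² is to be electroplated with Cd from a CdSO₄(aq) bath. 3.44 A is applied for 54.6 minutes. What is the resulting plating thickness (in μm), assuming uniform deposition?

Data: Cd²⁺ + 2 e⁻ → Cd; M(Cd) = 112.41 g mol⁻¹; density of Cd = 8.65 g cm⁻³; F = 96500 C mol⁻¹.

Q = I·t = 3.440 × 3276.0 = 11270 C; n(e⁻) = 0.1168 mol.
n(Cd) = n(e⁻)/2 = 0.05839 mol, so m = 0.05839 × 112.41 = 6.564 g.
Volume = m/ρ = 6.564 / 8.65 = 0.7588 cm³.
Thickness = V/A = 0.7588 / 149 = 0.00509 cm = 50.9 μm.

50.9 μm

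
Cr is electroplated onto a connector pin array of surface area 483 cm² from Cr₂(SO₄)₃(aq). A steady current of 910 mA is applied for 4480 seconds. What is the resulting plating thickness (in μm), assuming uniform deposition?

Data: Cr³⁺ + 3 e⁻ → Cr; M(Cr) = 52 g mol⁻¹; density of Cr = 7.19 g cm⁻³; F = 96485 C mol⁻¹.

2.11 μm

Q = I·t = 0.9100 × 4480.0 = 4077 C; n(e⁻) = 0.04225 mol.
n(Cr) = n(e⁻)/3 = 0.01408 mol, so m = 0.01408 × 52 = 0.7324 g.
Volume = m/ρ = 0.7324 / 7.19 = 0.1019 cm³.
Thickness = V/A = 0.1019 / 483 = 2.11 × 10⁻⁴ cm = 2.11 μm.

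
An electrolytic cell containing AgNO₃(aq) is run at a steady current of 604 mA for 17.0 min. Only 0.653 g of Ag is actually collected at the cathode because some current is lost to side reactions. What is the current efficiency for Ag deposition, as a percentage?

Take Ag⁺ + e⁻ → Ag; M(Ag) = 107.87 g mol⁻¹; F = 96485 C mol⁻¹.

Q = I·t = 0.6040 × 1020.0 = 616.1 C; n(e⁻) = 616.1/96485 = 0.006385 mol.
Theoretical n(Ag) = n(e⁻)/1 = 0.006385 mol, i.e. m_theo = 0.006385 × 107.87 = 0.6888 g.
Efficiency = m_actual / m_theo = 0.653 / 0.6888 = 94.8 %.

94.8 %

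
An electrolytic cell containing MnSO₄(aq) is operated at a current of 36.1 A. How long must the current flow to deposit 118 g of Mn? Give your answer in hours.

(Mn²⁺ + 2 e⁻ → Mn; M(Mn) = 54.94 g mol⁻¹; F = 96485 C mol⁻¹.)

n(Mn) = m/M = 118 / 54.94 = 2.148 mol.
Each Mn atom requires 2 electrons, so n(e⁻) = 2 × 2.148 = 4.296 mol.
Q = n(e⁻)·F = 4.296 × 96485 = 414500 C.
t = Q/I = 414500 / 36.10 A = 11480 s = 3.19 h.

3.19 h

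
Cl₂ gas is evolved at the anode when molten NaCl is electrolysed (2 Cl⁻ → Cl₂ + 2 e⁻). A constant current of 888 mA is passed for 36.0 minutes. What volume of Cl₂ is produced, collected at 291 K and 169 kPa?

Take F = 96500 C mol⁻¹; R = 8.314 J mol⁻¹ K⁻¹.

0.142 L

Q = I·t = 0.8880 A × 2160.0 s = 1918 C.
n(e⁻) = Q/F = 1918 / 96500 = 0.01988 mol.
2 electrons are transferred per Cl₂ molecule, so n(Cl₂) = 0.01988 / 2 = 0.009938 mol.
V = nRT/P = (0.009938 × 8.314 × 291) / (169 × 10³ Pa) = 1.42 × 10⁻⁴ m³ = 0.142 L.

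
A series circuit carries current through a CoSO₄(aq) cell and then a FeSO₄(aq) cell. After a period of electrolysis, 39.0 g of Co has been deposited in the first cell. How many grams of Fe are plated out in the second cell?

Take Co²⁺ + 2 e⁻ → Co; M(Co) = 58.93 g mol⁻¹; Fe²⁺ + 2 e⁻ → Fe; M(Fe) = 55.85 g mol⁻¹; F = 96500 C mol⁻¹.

n(Co) = 39.0 / 58.93 = 0.6618 mol.
Since Co²⁺ + 2 e⁻ → Co, n(e⁻) passed = 2 × 0.6618 = 1.324 mol.
Cells in series carry the same charge, so the same 1.324 mol of electrons passes through cell 2.
Fe²⁺ + 2 e⁻ → Fe, so n(Fe) = 1.324 / 2 = 0.6618 mol.
m(Fe) = 0.6618 × 55.85 = 37.0 g.

37.0 g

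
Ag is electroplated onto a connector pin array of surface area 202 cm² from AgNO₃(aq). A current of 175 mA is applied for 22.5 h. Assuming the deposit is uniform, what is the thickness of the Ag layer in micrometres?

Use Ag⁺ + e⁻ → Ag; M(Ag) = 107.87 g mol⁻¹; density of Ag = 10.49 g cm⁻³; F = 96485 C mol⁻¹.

74.8 μm

Q = I·t = 0.1750 × 81000 = 14180 C; n(e⁻) = 0.1469 mol.
n(Ag) = n(e⁻)/1 = 0.1469 mol, so m = 0.1469 × 107.87 = 15.85 g.
Volume = m/ρ = 15.85 / 10.49 = 1.511 cm³.
Thickness = V/A = 1.511 / 202 = 0.00748 cm = 74.8 μm.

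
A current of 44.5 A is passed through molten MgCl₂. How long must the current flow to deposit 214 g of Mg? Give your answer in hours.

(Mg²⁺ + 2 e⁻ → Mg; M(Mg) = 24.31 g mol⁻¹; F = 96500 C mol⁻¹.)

n(Mg) = m/M = 214 / 24.31 = 8.803 mol.
Each Mg atom requires 2 electrons, so n(e⁻) = 2 × 8.803 = 17.61 mol.
Q = n(e⁻)·F = 17.61 × 96500 = 1699000 C.
t = Q/I = 1699000 / 44.50 A = 38180 s = 10.6 h.

10.6 h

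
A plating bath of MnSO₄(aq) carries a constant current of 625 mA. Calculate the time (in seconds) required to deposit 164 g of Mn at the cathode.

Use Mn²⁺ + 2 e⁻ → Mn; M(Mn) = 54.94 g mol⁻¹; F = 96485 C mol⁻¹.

n(Mn) = m/M = 164 / 54.94 = 2.985 mol.
Each Mn atom requires 2 electrons, so n(e⁻) = 2 × 2.985 = 5.970 mol.
Q = n(e⁻)·F = 5.970 × 96485 = 576000 C.
t = Q/I = 576000 / 0.6250 A = 921600 s.

9.22 × 10⁵ s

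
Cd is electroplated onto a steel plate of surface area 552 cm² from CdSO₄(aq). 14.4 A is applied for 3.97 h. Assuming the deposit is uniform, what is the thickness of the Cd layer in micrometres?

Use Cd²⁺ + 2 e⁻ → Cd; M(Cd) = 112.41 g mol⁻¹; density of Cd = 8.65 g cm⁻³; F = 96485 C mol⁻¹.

Q = I·t = 14.40 × 14292 = 205800 C; n(e⁻) = 2.133 mol.
n(Cd) = n(e⁻)/2 = 1.067 mol, so m = 1.067 × 112.41 = 119.9 g.
Volume = m/ρ = 119.9 / 8.65 = 13.86 cm³.
Thickness = V/A = 13.86 / 552 = 0.0251 cm = 251 μm.

251 μm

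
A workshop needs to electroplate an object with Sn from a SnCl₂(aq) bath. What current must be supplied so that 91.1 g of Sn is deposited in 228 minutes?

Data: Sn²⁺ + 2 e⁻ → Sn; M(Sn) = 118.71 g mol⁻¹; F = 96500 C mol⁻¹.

10.8 A

n(Sn) = 91.1 / 118.71 = 0.7674 mol.
n(e⁻) = 2 × 0.7674 = 1.535 mol.
Q = n(e⁻)·F = 1.535 × 96500 = 148100 C.
I = Q/t = 148100 / 13680 s = 10.8 A.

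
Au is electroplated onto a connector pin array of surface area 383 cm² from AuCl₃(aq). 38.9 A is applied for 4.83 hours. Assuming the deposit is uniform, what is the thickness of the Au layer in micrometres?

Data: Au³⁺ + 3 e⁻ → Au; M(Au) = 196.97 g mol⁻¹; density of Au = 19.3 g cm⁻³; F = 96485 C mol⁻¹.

Q = I·t = 38.90 × 17388 = 676400 C; n(e⁻) = 7.010 mol.
n(Au) = n(e⁻)/3 = 2.337 mol, so m = 2.337 × 196.97 = 460.3 g.
Volume = m/ρ = 460.3 / 19.3 = 23.85 cm³.
Thickness = V/A = 23.85 / 383 = 0.0623 cm = 623 μm.

623 μm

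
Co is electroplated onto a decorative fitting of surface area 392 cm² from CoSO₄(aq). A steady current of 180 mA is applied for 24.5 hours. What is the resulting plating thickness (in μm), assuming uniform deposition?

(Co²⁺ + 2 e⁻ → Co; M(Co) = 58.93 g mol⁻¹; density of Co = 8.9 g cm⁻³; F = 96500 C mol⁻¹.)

Q = I·t = 0.1800 × 88200 = 15880 C; n(e⁻) = 0.1645 mol.
n(Co) = n(e⁻)/2 = 0.08226 mol, so m = 0.08226 × 58.93 = 4.848 g.
Volume = m/ρ = 4.848 / 8.9 = 0.5447 cm³.
Thickness = V/A = 0.5447 / 392 = 0.00139 cm = 13.9 μm.

13.9 μm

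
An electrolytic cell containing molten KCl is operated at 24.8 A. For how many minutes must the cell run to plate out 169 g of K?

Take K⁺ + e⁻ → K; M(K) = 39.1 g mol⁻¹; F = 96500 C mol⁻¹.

280 min

n(K) = m/M = 169 / 39.1 = 4.322 mol.
Each K atom requires 1 electron, so n(e⁻) = 1 × 4.322 = 4.322 mol.
Q = n(e⁻)·F = 4.322 × 96500 = 417100 C.
t = Q/I = 417100 / 24.80 A = 16820 s = 280 min.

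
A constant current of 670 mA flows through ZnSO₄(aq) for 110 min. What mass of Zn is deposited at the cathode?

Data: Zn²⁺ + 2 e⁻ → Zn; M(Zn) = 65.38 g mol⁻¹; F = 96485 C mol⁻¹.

Q = I·t = 0.6700 A × 6600.0 s = 4422 C.
n(e⁻) = Q/F = 4422 / 96485 = 0.04583 mol.
Zn²⁺ + 2 e⁻ → Zn, so n(Zn) = n(e⁻)/2 = 0.02292 mol.
m = n·M = 0.02292 × 65.38 = 1.50 g.

1.50 g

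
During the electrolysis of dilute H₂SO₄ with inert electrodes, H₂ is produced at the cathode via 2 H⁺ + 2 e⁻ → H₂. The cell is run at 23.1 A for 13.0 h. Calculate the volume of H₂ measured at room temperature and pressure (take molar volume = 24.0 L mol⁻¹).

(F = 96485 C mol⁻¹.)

134 L

Q = I·t = 23.10 A × 46800 s = 1081000 C.
n(e⁻) = Q/F = 1081000 / 96485 = 11.20 mol.
2 electrons are transferred per H₂ molecule, so n(H₂) = 11.20 / 2 = 5.602 mol.
V = n × V_m = 5.602 × 24.0 = 134 L.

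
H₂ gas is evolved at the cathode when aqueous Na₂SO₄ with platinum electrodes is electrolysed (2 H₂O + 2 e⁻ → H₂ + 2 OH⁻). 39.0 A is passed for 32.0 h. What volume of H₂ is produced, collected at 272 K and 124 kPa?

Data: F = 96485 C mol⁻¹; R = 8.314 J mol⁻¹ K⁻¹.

425 L

Q = I·t = 39.00 A × 115200 s = 4493000 C.
n(e⁻) = Q/F = 4493000 / 96485 = 46.56 mol.
2 electrons are transferred per H₂ molecule, so n(H₂) = 46.56 / 2 = 23.28 mol.
V = nRT/P = (23.28 × 8.314 × 272) / (124 × 10³ Pa) = 0.425 m³ = 425 L.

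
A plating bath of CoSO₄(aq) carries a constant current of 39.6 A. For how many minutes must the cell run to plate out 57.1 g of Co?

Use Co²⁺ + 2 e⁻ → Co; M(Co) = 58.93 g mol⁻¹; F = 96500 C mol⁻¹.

78.7 min

n(Co) = m/M = 57.1 / 58.93 = 0.9689 mol.
Each Co atom requires 2 electrons, so n(e⁻) = 2 × 0.9689 = 1.938 mol.
Q = n(e⁻)·F = 1.938 × 96500 = 187000 C.
t = Q/I = 187000 / 39.60 A = 4722 s = 78.7 min.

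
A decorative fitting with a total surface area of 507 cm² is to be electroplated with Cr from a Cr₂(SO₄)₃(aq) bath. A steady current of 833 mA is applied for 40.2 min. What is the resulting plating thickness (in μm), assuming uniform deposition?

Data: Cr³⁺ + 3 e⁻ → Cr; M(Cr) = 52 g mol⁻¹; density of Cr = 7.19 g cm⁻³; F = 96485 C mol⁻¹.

Q = I·t = 0.8330 × 2412.0 = 2009 C; n(e⁻) = 0.02082 mol.
n(Cr) = n(e⁻)/3 = 0.006941 mol, so m = 0.006941 × 52 = 0.3609 g.
Volume = m/ρ = 0.3609 / 7.19 = 0.05020 cm³.
Thickness = V/A = 0.05020 / 507 = 9.90 × 10⁻⁵ cm = 0.990 μm.

0.990 μm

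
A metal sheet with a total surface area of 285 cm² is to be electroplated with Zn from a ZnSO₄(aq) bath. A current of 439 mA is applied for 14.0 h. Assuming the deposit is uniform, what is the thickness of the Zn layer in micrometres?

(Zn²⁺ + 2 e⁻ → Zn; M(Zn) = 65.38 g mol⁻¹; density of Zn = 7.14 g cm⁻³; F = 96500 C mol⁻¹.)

36.8 μm

Q = I·t = 0.4390 × 50400 = 22130 C; n(e⁻) = 0.2293 mol.
n(Zn) = n(e⁻)/2 = 0.1146 mol, so m = 0.1146 × 65.38 = 7.495 g.
Volume = m/ρ = 7.495 / 7.14 = 1.050 cm³.
Thickness = V/A = 1.050 / 285 = 0.00368 cm = 36.8 μm.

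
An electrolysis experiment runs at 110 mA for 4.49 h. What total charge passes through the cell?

Q = I·t = 0.1100 A × 16164 s = 1780 C.

1780 C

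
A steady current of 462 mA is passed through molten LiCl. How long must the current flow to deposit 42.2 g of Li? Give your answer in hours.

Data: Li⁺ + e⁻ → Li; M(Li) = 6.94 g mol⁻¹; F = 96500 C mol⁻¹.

353 h

n(Li) = m/M = 42.2 / 6.94 = 6.081 mol.
Each Li atom requires 1 electron, so n(e⁻) = 1 × 6.081 = 6.081 mol.
Q = n(e⁻)·F = 6.081 × 96500 = 586800 C.
t = Q/I = 586800 / 0.4620 A = 1270000 s = 353 h.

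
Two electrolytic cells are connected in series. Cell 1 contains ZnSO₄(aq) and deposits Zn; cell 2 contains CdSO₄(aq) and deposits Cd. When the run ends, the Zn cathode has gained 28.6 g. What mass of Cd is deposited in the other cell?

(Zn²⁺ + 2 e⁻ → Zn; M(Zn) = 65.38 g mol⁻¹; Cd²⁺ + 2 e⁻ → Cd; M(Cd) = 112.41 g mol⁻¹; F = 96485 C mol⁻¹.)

49.2 g

n(Zn) = 28.6 / 65.38 = 0.4374 mol.
Since Zn²⁺ + 2 e⁻ → Zn, n(e⁻) passed = 2 × 0.4374 = 0.8749 mol.
Cells in series carry the same charge, so the same 0.8749 mol of electrons passes through cell 2.
Cd²⁺ + 2 e⁻ → Cd, so n(Cd) = 0.8749 / 2 = 0.4374 mol.
m(Cd) = 0.4374 × 112.41 = 49.2 g.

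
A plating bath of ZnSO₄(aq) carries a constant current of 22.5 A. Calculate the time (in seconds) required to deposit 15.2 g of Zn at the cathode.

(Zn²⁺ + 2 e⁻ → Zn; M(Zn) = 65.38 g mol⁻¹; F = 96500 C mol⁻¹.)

n(Zn) = m/M = 15.2 / 65.38 = 0.2325 mol.
Each Zn atom requires 2 electrons, so n(e⁻) = 2 × 0.2325 = 0.4650 mol.
Q = n(e⁻)·F = 0.4650 × 96500 = 44870 C.
t = Q/I = 44870 / 22.50 A = 1994 s.

1990 s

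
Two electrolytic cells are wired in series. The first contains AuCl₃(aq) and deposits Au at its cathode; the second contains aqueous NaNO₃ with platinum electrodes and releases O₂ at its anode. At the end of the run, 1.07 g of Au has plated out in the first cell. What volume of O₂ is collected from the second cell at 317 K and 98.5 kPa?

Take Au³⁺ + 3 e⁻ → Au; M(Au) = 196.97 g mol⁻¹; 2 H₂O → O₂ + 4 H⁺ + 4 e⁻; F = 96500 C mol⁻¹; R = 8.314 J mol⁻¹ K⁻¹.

n(Au) = 1.07 / 196.97 = 0.005432 mol, so n(e⁻) = 3 × 0.005432 = 0.01630 mol.
The cells are in series, so the same 0.01630 mol of electrons passes through the second cell.
2 H₂O → O₂ + 4 H⁺ + 4 e⁻ — 4 mol e⁻ per mol O₂, so n(O₂) = 0.01630/4 = 0.004074 mol.
V = nRT/P = (0.004074 × 8.314 × 317) / (98.5 × 10³) = 1.09 × 10⁻⁴ m³ = 0.109 L.

0.109 L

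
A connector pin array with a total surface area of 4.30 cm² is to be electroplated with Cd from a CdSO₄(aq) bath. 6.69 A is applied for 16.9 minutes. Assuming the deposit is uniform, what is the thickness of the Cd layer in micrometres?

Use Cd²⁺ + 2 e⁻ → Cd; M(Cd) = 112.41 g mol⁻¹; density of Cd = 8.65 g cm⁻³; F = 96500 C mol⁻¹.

Q = I·t = 6.690 × 1014.0 = 6784 C; n(e⁻) = 0.07030 mol.
n(Cd) = n(e⁻)/2 = 0.03515 mol, so m = 0.03515 × 112.41 = 3.951 g.
Volume = m/ρ = 3.951 / 8.65 = 0.4568 cm³.
Thickness = V/A = 0.4568 / 4.30 = 0.106 cm = 1060 μm.

1060 μm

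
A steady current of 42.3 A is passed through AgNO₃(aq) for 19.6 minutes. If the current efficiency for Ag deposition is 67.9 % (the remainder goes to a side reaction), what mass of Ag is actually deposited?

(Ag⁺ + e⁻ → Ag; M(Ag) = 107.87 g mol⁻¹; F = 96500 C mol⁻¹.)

Q = I·t = 42.30 × 1176.0 = 49740 C.
n(e⁻) = 49740/96500 = 0.5155 mol; theoretically n(Ag) = 0.5155/1 = 0.5155 mol, m_theo = 55.61 g.
At 67.9 % efficiency, m_actual = 0.679 × 55.61 = 37.8 g.

37.8 g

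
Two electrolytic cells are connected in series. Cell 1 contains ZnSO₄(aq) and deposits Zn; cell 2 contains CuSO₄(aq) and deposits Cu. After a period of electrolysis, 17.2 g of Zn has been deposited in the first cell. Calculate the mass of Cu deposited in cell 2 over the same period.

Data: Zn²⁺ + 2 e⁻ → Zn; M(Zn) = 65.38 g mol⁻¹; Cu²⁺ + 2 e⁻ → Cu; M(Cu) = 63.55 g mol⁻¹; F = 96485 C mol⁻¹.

16.7 g

n(Zn) = 17.2 / 65.38 = 0.2631 mol.
Since Zn²⁺ + 2 e⁻ → Zn, n(e⁻) passed = 2 × 0.2631 = 0.5262 mol.
Cells in series carry the same charge, so the same 0.5262 mol of electrons passes through cell 2.
Cu²⁺ + 2 e⁻ → Cu, so n(Cu) = 0.5262 / 2 = 0.2631 mol.
m(Cu) = 0.2631 × 63.55 = 16.7 g.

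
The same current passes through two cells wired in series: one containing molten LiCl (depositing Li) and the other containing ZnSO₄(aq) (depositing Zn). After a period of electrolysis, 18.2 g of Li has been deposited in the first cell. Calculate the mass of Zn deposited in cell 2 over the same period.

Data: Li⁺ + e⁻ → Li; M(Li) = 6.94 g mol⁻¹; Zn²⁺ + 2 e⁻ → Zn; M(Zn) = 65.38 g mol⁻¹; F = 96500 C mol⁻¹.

85.7 g

n(Li) = 18.2 / 6.94 = 2.622 mol.
Since Li⁺ + e⁻ → Li, n(e⁻) passed = 1 × 2.622 = 2.622 mol.
Cells in series carry the same charge, so the same 2.622 mol of electrons passes through cell 2.
Zn²⁺ + 2 e⁻ → Zn, so n(Zn) = 2.622 / 2 = 1.311 mol.
m(Zn) = 1.311 × 65.38 = 85.7 g.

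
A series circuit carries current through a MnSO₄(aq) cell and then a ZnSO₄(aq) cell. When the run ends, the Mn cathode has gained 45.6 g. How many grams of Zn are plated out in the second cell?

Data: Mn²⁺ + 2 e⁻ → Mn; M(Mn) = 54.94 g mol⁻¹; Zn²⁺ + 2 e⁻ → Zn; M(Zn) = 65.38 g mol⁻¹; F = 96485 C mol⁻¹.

54.3 g

n(Mn) = 45.6 / 54.94 = 0.8300 mol.
Since Mn²⁺ + 2 e⁻ → Mn, n(e⁻) passed = 2 × 0.8300 = 1.660 mol.
Cells in series carry the same charge, so the same 1.660 mol of electrons passes through cell 2.
Zn²⁺ + 2 e⁻ → Zn, so n(Zn) = 1.660 / 2 = 0.8300 mol.
m(Zn) = 0.8300 × 65.38 = 54.3 g.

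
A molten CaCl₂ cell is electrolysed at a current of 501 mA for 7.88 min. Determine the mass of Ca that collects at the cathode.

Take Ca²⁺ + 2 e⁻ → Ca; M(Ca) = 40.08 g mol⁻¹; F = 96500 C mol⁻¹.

Q = I·t = 0.5010 A × 472.80 s = 236.9 C.
n(e⁻) = Q/F = 236.9 / 96500 = 0.002455 mol.
Ca²⁺ + 2 e⁻ → Ca, so n(Ca) = n(e⁻)/2 = 0.001227 mol.
m = n·M = 0.001227 × 40.08 = 0.0492 g.

0.0492 g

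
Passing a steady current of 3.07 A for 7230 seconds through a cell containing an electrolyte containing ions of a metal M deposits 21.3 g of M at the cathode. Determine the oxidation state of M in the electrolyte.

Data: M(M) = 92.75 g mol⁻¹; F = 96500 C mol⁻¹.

Q = I·t = 3.070 A × 7230.0 s = 22200 C, so n(e⁻) = 22200/96500 = 0.2300 mol.
n(M) deposited = 21.3 / 92.75 = 0.2296 mol.
Electrons per atom = n(e⁻)/n(M) = 0.2300 / 0.2296 = 1.00 ≈ 1, so the ion is M⁺.

+1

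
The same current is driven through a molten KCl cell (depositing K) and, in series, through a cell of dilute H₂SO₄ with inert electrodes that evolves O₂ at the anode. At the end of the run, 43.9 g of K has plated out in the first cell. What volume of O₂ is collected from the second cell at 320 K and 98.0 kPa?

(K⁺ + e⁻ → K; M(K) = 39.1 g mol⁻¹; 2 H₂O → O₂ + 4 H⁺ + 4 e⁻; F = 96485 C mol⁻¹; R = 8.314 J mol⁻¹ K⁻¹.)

n(K) = 43.9 / 39.1 = 1.123 mol, so n(e⁻) = 1 × 1.123 = 1.123 mol.
The cells are in series, so the same 1.123 mol of electrons passes through the second cell.
2 H₂O → O₂ + 4 H⁺ + 4 e⁻ — 4 mol e⁻ per mol O₂, so n(O₂) = 1.123/4 = 0.2807 mol.
V = nRT/P = (0.2807 × 8.314 × 320) / (98.0 × 10³) = 0.00762 m³ = 7.62 L.

7.62 L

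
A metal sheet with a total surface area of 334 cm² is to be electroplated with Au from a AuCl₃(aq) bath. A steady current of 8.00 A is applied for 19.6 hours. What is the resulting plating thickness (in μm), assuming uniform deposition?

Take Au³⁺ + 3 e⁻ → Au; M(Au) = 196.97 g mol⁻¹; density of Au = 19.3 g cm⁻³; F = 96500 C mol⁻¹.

596 μm

Q = I·t = 8.000 × 70560 = 564500 C; n(e⁻) = 5.850 mol.
n(Au) = n(e⁻)/3 = 1.950 mol, so m = 1.950 × 196.97 = 384.1 g.
Volume = m/ρ = 384.1 / 19.3 = 19.90 cm³.
Thickness = V/A = 19.90 / 334 = 0.0596 cm = 596 μm.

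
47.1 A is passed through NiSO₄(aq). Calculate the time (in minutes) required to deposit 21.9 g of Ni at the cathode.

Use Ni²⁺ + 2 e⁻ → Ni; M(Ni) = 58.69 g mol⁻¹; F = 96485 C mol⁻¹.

n(Ni) = m/M = 21.9 / 58.69 = 0.3731 mol.
Each Ni atom requires 2 electrons, so n(e⁻) = 2 × 0.3731 = 0.7463 mol.
Q = n(e⁻)·F = 0.7463 × 96485 = 72010 C.
t = Q/I = 72010 / 47.10 A = 1529 s = 25.5 min.

25.5 min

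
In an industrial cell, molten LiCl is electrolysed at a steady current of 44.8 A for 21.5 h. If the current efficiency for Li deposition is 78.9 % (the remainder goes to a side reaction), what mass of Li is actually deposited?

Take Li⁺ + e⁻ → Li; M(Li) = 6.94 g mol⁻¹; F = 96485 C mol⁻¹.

Q = I·t = 44.80 × 77400 = 3468000 C.
n(e⁻) = 3468000/96485 = 35.94 mol; theoretically n(Li) = 35.94/1 = 35.94 mol, m_theo = 249.4 g.
At 78.9 % efficiency, m_actual = 0.789 × 249.4 = 197 g.

197 g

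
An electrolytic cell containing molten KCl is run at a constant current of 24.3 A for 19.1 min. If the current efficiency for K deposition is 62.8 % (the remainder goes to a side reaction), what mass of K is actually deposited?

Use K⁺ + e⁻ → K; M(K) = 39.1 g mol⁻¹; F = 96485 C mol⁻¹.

Q = I·t = 24.30 × 1146.0 = 27850 C.
n(e⁻) = 27850/96485 = 0.2886 mol; theoretically n(K) = 0.2886/1 = 0.2886 mol, m_theo = 11.29 g.
At 62.8 % efficiency, m_actual = 0.628 × 11.29 = 7.09 g.

7.09 g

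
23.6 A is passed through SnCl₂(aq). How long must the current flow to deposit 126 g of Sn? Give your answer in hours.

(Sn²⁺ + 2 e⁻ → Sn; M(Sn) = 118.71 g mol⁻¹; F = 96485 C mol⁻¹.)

n(Sn) = m/M = 126 / 118.71 = 1.061 mol.
Each Sn atom requires 2 electrons, so n(e⁻) = 2 × 1.061 = 2.123 mol.
Q = n(e⁻)·F = 2.123 × 96485 = 204800 C.
t = Q/I = 204800 / 23.60 A = 8679 s = 2.41 h.

2.41 h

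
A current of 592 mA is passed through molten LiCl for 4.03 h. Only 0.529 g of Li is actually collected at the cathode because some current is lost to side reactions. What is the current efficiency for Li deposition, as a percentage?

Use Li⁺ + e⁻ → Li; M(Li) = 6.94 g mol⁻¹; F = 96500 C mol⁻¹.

85.6 %

Q = I·t = 0.5920 × 14508 = 8589 C; n(e⁻) = 8589/96500 = 0.08900 mol.
Theoretical n(Li) = n(e⁻)/1 = 0.08900 mol, i.e. m_theo = 0.08900 × 6.94 = 0.6177 g.
Efficiency = m_actual / m_theo = 0.529 / 0.6177 = 85.6 %.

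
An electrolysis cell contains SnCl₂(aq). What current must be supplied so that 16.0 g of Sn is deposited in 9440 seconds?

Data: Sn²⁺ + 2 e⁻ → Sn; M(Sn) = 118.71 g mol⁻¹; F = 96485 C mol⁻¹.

n(Sn) = 16.0 / 118.71 = 0.1348 mol.
n(e⁻) = 2 × 0.1348 = 0.2696 mol.
Q = n(e⁻)·F = 0.2696 × 96485 = 26010 C.
I = Q/t = 26010 / 9440.0 s = 2.76 A.

2.76 A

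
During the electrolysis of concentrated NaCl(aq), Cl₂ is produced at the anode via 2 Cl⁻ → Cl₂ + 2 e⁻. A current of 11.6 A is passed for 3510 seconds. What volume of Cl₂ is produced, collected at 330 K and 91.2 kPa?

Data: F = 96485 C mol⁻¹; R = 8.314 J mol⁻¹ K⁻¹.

6.35 L

Q = I·t = 11.60 A × 3510.0 s = 40720 C.
n(e⁻) = Q/F = 40720 / 96485 = 0.4220 mol.
2 electrons are transferred per Cl₂ molecule, so n(Cl₂) = 0.4220 / 2 = 0.2110 mol.
V = nRT/P = (0.2110 × 8.314 × 330) / (91.2 × 10³ Pa) = 0.00635 m³ = 6.35 L.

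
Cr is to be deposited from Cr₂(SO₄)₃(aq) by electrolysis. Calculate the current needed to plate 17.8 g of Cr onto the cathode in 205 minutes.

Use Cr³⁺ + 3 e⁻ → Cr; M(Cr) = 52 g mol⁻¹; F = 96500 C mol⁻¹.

n(Cr) = 17.8 / 52 = 0.3423 mol.
n(e⁻) = 3 × 0.3423 = 1.027 mol.
Q = n(e⁻)·F = 1.027 × 96500 = 99100 C.
I = Q/t = 99100 / 12300 s = 8.06 A.

8.06 A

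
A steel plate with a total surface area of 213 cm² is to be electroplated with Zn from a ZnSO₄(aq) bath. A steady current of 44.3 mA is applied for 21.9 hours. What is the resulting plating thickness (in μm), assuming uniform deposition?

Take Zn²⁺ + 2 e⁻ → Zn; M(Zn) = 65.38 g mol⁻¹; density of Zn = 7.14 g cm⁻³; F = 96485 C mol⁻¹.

Q = I·t = 0.04430 × 78840 = 3493 C; n(e⁻) = 0.03620 mol.
n(Zn) = n(e⁻)/2 = 0.01810 mol, so m = 0.01810 × 65.38 = 1.183 g.
Volume = m/ρ = 1.183 / 7.14 = 0.1657 cm³.
Thickness = V/A = 0.1657 / 213 = 7.78 × 10⁻⁴ cm = 7.78 μm.

7.78 μm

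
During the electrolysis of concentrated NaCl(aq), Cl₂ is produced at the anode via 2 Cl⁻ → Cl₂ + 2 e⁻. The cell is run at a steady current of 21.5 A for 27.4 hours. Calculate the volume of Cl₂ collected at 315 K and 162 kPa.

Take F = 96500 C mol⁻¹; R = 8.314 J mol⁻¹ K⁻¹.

178 L

Q = I·t = 21.50 A × 98640 s = 2121000 C.
n(e⁻) = Q/F = 2121000 / 96500 = 21.98 mol.
2 electrons are transferred per Cl₂ molecule, so n(Cl₂) = 21.98 / 2 = 10.99 mol.
V = nRT/P = (10.99 × 8.314 × 315) / (162 × 10³ Pa) = 0.178 m³ = 178 L.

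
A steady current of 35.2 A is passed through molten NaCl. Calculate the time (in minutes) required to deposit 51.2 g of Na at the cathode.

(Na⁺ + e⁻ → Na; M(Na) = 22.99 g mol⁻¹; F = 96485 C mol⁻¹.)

n(Na) = m/M = 51.2 / 22.99 = 2.227 mol.
Each Na atom requires 1 electron, so n(e⁻) = 1 × 2.227 = 2.227 mol.
Q = n(e⁻)·F = 2.227 × 96485 = 214900 C.
t = Q/I = 214900 / 35.20 A = 6104 s = 102 min.

102 min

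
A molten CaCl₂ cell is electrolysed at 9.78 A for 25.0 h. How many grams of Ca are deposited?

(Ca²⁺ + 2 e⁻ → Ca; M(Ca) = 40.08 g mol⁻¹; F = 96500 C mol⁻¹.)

Q = I·t = 9.780 A × 90000 s = 880200 C.
n(e⁻) = Q/F = 880200 / 96500 = 9.121 mol.
Ca²⁺ + 2 e⁻ → Ca, so n(Ca) = n(e⁻)/2 = 4.561 mol.
m = n·M = 4.561 × 40.08 = 183 g.

183 g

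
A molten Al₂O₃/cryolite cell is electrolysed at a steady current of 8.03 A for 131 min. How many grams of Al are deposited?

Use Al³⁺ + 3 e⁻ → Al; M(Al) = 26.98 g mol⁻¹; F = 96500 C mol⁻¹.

Q = I·t = 8.030 A × 7860.0 s = 63120 C.
n(e⁻) = Q/F = 63120 / 96500 = 0.6540 mol.
Al³⁺ + 3 e⁻ → Al, so n(Al) = n(e⁻)/3 = 0.2180 mol.
m = n·M = 0.2180 × 26.98 = 5.88 g.

5.88 g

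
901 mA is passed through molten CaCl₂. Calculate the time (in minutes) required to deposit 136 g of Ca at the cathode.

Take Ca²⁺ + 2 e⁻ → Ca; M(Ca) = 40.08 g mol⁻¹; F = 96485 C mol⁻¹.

12100 min

n(Ca) = m/M = 136 / 40.08 = 3.393 mol.
Each Ca atom requires 2 electrons, so n(e⁻) = 2 × 3.393 = 6.786 mol.
Q = n(e⁻)·F = 6.786 × 96485 = 654800 C.
t = Q/I = 654800 / 0.9010 A = 726700 s = 12100 min.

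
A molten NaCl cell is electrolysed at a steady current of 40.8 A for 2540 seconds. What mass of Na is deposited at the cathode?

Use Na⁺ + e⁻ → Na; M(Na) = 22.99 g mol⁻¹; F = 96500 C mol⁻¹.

24.7 g

Q = I·t = 40.80 A × 2540.0 s = 103600 C.
n(e⁻) = Q/F = 103600 / 96500 = 1.074 mol.
Na⁺ + e⁻ → Na, so n(Na) = n(e⁻)/1 = 1.074 mol.
m = n·M = 1.074 × 22.99 = 24.7 g.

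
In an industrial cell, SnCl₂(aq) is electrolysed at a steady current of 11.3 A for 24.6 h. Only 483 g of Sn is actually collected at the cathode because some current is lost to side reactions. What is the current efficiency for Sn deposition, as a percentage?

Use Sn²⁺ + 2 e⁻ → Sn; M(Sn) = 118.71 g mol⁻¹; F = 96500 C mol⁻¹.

Q = I·t = 11.30 × 88560 = 1001000 C; n(e⁻) = 1001000/96500 = 10.37 mol.
Theoretical n(Sn) = n(e⁻)/2 = 5.185 mol, i.e. m_theo = 5.185 × 118.71 = 615.5 g.
Efficiency = m_actual / m_theo = 483 / 615.5 = 78.5 %.

78.5 %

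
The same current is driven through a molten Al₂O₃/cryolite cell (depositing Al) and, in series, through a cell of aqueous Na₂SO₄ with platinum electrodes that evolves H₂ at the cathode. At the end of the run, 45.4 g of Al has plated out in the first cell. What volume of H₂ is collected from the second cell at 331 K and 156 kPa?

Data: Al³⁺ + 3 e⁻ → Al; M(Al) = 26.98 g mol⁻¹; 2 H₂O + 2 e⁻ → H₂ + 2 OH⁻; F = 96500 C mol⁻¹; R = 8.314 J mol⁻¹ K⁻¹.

44.5 L

n(Al) = 45.4 / 26.98 = 1.683 mol, so n(e⁻) = 3 × 1.683 = 5.048 mol.
The cells are in series, so the same 5.048 mol of electrons passes through the second cell.
2 H₂O + 2 e⁻ → H₂ + 2 OH⁻ — 2 mol e⁻ per mol H₂, so n(H₂) = 5.048/2 = 2.524 mol.
V = nRT/P = (2.524 × 8.314 × 331) / (156 × 10³) = 0.0445 m³ = 44.5 L.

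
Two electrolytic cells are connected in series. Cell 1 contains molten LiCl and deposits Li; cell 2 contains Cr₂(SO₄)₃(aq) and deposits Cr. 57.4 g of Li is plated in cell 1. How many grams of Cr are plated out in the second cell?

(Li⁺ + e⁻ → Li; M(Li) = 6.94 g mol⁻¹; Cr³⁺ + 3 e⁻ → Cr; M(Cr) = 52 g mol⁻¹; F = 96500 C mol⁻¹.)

143 g

n(Li) = 57.4 / 6.94 = 8.271 mol.
Since Li⁺ + e⁻ → Li, n(e⁻) passed = 1 × 8.271 = 8.271 mol.
Cells in series carry the same charge, so the same 8.271 mol of electrons passes through cell 2.
Cr³⁺ + 3 e⁻ → Cr, so n(Cr) = 8.271 / 3 = 2.757 mol.
m(Cr) = 2.757 × 52 = 143 g.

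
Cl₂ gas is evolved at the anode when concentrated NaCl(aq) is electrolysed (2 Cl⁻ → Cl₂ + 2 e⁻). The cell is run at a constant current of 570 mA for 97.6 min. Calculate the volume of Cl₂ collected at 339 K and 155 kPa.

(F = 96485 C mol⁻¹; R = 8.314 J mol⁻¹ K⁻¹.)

Q = I·t = 0.5700 A × 5856.0 s = 3338 C.
n(e⁻) = Q/F = 3338 / 96485 = 0.03460 mol.
2 electrons are transferred per Cl₂ molecule, so n(Cl₂) = 0.03460 / 2 = 0.01730 mol.
V = nRT/P = (0.01730 × 8.314 × 339) / (155 × 10³ Pa) = 3.15 × 10⁻⁴ m³ = 0.315 L.

0.315 L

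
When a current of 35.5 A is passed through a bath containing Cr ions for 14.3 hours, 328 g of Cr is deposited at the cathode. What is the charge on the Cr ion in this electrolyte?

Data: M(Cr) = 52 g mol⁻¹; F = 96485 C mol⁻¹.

+3

Q = I·t = 35.50 A × 51480 s = 1828000 C, so n(e⁻) = 1828000/96485 = 18.94 mol.
n(Cr) deposited = 328 / 52 = 6.308 mol.
Electrons per atom = n(e⁻)/n(Cr) = 18.94 / 6.308 = 3.00 ≈ 3, so the ion is Cr³⁺.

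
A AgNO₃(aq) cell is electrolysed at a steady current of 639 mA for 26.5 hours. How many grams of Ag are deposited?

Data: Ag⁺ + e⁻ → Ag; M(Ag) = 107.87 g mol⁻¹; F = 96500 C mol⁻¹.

Q = I·t = 0.6390 A × 95400 s = 60960 C.
n(e⁻) = Q/F = 60960 / 96500 = 0.6317 mol.
Ag⁺ + e⁻ → Ag, so n(Ag) = n(e⁻)/1 = 0.6317 mol.
m = n·M = 0.6317 × 107.87 = 68.1 g.

68.1 g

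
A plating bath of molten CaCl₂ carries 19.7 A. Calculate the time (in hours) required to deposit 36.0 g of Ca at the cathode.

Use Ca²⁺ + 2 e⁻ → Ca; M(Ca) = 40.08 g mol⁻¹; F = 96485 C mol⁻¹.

n(Ca) = m/M = 36.0 / 40.08 = 0.8982 mol.
Each Ca atom requires 2 electrons, so n(e⁻) = 2 × 0.8982 = 1.796 mol.
Q = n(e⁻)·F = 1.796 × 96485 = 173300 C.
t = Q/I = 173300 / 19.70 A = 8798 s = 2.44 h.

2.44 h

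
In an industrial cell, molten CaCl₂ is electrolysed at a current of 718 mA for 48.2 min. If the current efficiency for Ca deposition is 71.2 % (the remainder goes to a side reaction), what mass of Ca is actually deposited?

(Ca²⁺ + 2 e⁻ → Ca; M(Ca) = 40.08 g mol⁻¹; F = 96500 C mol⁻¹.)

0.307 g

Q = I·t = 0.7180 × 2892.0 = 2076 C.
n(e⁻) = 2076/96500 = 0.02152 mol; theoretically n(Ca) = 0.02152/2 = 0.01076 mol, m_theo = 0.4312 g.
At 71.2 % efficiency, m_actual = 0.712 × 0.4312 = 0.307 g.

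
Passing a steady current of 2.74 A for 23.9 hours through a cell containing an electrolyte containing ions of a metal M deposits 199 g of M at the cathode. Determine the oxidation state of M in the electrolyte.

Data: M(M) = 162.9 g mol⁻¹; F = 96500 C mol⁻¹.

Q = I·t = 2.740 A × 86040 s = 235700 C, so n(e⁻) = 235700/96500 = 2.443 mol.
n(M) deposited = 199 / 162.9 = 1.222 mol.
Electrons per atom = n(e⁻)/n(M) = 2.443 / 1.222 = 2.00 ≈ 2, so the ion is M²⁺.

+2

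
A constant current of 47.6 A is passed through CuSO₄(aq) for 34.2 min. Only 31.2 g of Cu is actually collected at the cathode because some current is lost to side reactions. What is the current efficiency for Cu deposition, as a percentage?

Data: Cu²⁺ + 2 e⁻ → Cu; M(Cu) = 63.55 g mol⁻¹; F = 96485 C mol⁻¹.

97.0 %

Q = I·t = 47.60 × 2052.0 = 97680 C; n(e⁻) = 97680/96485 = 1.012 mol.
Theoretical n(Cu) = n(e⁻)/2 = 0.5062 mol, i.e. m_theo = 0.5062 × 63.55 = 32.17 g.
Efficiency = m_actual / m_theo = 31.2 / 32.17 = 97.0 %.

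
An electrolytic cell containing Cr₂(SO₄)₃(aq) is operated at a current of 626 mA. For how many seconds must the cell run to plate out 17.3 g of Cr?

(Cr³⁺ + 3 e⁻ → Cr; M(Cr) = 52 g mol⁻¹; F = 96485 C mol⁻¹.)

n(Cr) = m/M = 17.3 / 52 = 0.3327 mol.
Each Cr atom requires 3 electrons, so n(e⁻) = 3 × 0.3327 = 0.9981 mol.
Q = n(e⁻)·F = 0.9981 × 96485 = 96300 C.
t = Q/I = 96300 / 0.6260 A = 153800 s.

1.54 × 10⁵ s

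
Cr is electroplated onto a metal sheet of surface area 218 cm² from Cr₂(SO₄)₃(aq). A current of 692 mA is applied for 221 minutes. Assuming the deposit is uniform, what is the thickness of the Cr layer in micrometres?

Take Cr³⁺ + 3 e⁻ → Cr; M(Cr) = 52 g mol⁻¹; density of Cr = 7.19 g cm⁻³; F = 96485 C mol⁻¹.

Q = I·t = 0.6920 × 13260 = 9176 C; n(e⁻) = 0.09510 mol.
n(Cr) = n(e⁻)/3 = 0.03170 mol, so m = 0.03170 × 52 = 1.648 g.
Volume = m/ρ = 1.648 / 7.19 = 0.2293 cm³.
Thickness = V/A = 0.2293 / 218 = 0.00105 cm = 10.5 μm.

10.5 μm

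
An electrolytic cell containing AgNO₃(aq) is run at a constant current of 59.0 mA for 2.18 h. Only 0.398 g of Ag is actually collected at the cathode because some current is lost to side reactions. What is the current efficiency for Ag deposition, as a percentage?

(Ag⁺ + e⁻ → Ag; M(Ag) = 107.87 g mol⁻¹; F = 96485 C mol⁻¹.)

76.9 %

Q = I·t = 0.05900 × 7848.0 = 463.0 C; n(e⁻) = 463.0/96485 = 0.004799 mol.
Theoretical n(Ag) = n(e⁻)/1 = 0.004799 mol, i.e. m_theo = 0.004799 × 107.87 = 0.5177 g.
Efficiency = m_actual / m_theo = 0.398 / 0.5177 = 76.9 %.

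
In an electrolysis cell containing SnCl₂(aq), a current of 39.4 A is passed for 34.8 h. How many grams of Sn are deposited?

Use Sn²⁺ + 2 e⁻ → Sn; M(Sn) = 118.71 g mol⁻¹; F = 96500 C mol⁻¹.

Q = I·t = 39.40 A × 125280 s = 4936000 C.
n(e⁻) = Q/F = 4936000 / 96500 = 51.15 mol.
Sn²⁺ + 2 e⁻ → Sn, so n(Sn) = n(e⁻)/2 = 25.58 mol.
m = n·M = 25.58 × 118.71 = 3040 g.

3040 g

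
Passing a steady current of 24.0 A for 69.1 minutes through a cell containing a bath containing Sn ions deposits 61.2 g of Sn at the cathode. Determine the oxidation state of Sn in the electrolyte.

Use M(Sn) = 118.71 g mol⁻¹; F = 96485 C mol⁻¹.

+2

Q = I·t = 24.00 A × 4146.0 s = 99500 C, so n(e⁻) = 99500/96485 = 1.031 mol.
n(Sn) deposited = 61.2 / 118.71 = 0.5155 mol.
Electrons per atom = n(e⁻)/n(Sn) = 1.031 / 0.5155 = 2.00 ≈ 2, so the ion is Sn²⁺.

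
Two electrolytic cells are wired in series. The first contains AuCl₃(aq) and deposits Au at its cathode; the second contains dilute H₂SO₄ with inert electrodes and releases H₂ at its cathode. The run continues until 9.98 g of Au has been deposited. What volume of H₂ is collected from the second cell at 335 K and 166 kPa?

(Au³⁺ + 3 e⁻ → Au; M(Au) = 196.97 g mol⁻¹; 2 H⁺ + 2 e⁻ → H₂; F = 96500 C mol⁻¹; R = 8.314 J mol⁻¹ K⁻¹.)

n(Au) = 9.98 / 196.97 = 0.05067 mol, so n(e⁻) = 3 × 0.05067 = 0.1520 mol.
The cells are in series, so the same 0.1520 mol of electrons passes through the second cell.
2 H⁺ + 2 e⁻ → H₂ — 2 mol e⁻ per mol H₂, so n(H₂) = 0.1520/2 = 0.07600 mol.
V = nRT/P = (0.07600 × 8.314 × 335) / (166 × 10³) = 0.00128 m³ = 1.28 L.

1.28 L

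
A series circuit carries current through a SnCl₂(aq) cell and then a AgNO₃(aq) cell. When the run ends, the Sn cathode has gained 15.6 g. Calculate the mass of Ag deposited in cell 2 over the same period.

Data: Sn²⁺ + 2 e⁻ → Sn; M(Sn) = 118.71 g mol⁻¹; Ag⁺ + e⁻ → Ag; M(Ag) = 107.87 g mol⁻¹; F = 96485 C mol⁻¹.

n(Sn) = 15.6 / 118.71 = 0.1314 mol.
Since Sn²⁺ + 2 e⁻ → Sn, n(e⁻) passed = 2 × 0.1314 = 0.2628 mol.
Cells in series carry the same charge, so the same 0.2628 mol of electrons passes through cell 2.
Ag⁺ + e⁻ → Ag, so n(Ag) = 0.2628 / 1 = 0.2628 mol.
m(Ag) = 0.2628 × 107.87 = 28.4 g.

28.4 g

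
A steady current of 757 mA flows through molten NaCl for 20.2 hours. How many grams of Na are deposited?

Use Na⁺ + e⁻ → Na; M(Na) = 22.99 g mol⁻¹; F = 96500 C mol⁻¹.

Q = I·t = 0.7570 A × 72720 s = 55050 C.
n(e⁻) = Q/F = 55050 / 96500 = 0.5705 mol.
Na⁺ + e⁻ → Na, so n(Na) = n(e⁻)/1 = 0.5705 mol.
m = n·M = 0.5705 × 22.99 = 13.1 g.

13.1 g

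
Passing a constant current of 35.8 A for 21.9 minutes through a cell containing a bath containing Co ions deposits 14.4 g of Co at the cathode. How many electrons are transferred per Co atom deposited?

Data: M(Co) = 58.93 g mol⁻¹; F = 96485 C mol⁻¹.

2

Q = I·t = 35.80 A × 1314.0 s = 47040 C, so n(e⁻) = 47040/96485 = 0.4875 mol.
n(Co) deposited = 14.4 / 58.93 = 0.2444 mol.
Electrons per atom = n(e⁻)/n(Co) = 0.4875 / 0.2444 = 2.00 ≈ 2, so the ion is Co²⁺.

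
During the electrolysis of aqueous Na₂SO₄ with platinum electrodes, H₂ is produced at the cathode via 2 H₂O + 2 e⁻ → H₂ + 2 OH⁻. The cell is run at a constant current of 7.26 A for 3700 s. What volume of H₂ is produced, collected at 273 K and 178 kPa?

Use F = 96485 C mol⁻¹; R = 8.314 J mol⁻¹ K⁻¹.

1.78 L

Q = I·t = 7.260 A × 3700.0 s = 26860 C.
n(e⁻) = Q/F = 26860 / 96485 = 0.2784 mol.
2 electrons are transferred per H₂ molecule, so n(H₂) = 0.2784 / 2 = 0.1392 mol.
V = nRT/P = (0.1392 × 8.314 × 273) / (178 × 10³ Pa) = 0.00178 m³ = 1.78 L.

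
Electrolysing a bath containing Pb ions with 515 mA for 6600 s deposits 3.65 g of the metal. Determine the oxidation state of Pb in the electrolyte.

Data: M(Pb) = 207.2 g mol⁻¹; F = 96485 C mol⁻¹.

Q = I·t = 0.5150 A × 6600.0 s = 3399 C, so n(e⁻) = 3399/96485 = 0.03523 mol.
n(Pb) deposited = 3.65 / 207.2 = 0.01762 mol.
Electrons per atom = n(e⁻)/n(Pb) = 0.03523 / 0.01762 = 2.00 ≈ 2, so the ion is Pb²⁺.

+2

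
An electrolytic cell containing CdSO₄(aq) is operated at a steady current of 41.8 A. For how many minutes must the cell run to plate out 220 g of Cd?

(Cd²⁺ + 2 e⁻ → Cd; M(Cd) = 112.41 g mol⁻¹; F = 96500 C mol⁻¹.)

151 min

n(Cd) = m/M = 220 / 112.41 = 1.957 mol.
Each Cd atom requires 2 electrons, so n(e⁻) = 2 × 1.957 = 3.914 mol.
Q = n(e⁻)·F = 3.914 × 96500 = 377700 C.
t = Q/I = 377700 / 41.80 A = 9036 s = 151 min.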